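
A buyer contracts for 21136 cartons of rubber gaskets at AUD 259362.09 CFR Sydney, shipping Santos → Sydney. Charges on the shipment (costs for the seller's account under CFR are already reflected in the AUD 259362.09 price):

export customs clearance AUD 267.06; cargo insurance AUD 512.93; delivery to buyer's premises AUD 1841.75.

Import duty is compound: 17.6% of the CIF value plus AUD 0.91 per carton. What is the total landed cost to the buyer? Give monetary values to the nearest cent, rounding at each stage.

CFR: the seller pays costs through ocean freight to the destination port, but not insurance.
Already in the invoice (seller's account under CFR): export clearance — exclude.
CIF value = CFR price + insurance = 259362.09 + 512.93 = 259875.02
Ad valorem component: 259875.02 × 17.6% = 45738.00
Specific component: 21136 × 0.91 = 19233.76
Import duty = 45738.00 + 19233.76 = 64971.76
Buyer bears: insurance 512.93 + delivery 1841.75 + duty 64971.76 = 67326.44
Landed cost = invoice 259362.09 + 67326.44 = 326688.53

Total landed cost: AUD 326688.53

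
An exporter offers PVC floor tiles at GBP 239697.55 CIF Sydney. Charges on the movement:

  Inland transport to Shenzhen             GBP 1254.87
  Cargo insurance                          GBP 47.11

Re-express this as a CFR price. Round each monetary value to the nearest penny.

CFR price: GBP 239650.44

Not relevant to the conversion: inland to port — on the seller under both CIF and CFR; already in the CIF price and stays in the CFR price.
From CIF to CFR, the seller no longer bears: insurance.
CFR price = 239697.55 − 47.11 = 239650.44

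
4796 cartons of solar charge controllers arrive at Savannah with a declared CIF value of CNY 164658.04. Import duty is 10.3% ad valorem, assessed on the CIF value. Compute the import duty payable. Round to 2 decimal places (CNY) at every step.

Import duty = 164658.04 × 10.3% = 16959.78

Import duty: CNY 16959.78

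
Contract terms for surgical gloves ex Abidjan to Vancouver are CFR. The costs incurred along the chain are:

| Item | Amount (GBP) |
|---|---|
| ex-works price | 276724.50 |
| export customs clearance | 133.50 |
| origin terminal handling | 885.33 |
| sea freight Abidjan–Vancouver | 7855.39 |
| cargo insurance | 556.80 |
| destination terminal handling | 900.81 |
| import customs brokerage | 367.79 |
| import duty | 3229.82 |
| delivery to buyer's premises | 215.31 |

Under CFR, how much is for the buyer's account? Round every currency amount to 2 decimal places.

CFR: the seller pays costs through ocean freight to the destination port, but not insurance.
Seller's account: goods 276724.50 + export clearance 133.50 + origin terminal 885.33 + freight 7855.39 = 285598.72
Buyer's account: insurance 556.80 + destination terminal 900.81 + brokerage 367.79 + duty 3229.82 + delivery 215.31 = 5270.53

Buyer's account: GBP 5270.53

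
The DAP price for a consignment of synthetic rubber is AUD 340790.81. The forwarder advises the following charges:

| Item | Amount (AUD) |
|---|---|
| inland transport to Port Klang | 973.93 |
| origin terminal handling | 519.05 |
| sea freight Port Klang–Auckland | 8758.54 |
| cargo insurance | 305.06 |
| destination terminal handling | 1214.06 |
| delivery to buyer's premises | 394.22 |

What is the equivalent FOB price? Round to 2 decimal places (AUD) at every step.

FOB price: AUD 330118.93

Not relevant to the conversion: origin terminal, inland to port — on the seller under both DAP and FOB; already in the DAP price and stays in the FOB price.
From DAP to FOB, the seller no longer bears: freight, insurance, destination terminal, delivery.
FOB price = 340790.81 − 8758.54 − 305.06 − 1214.06 − 394.22 = 330118.93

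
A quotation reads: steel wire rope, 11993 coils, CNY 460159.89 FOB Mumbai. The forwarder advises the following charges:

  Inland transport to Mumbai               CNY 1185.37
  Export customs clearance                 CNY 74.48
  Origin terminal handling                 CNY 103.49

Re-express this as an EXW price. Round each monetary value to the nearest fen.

From FOB to EXW, the seller no longer bears: inland to port, export clearance, origin terminal.
EXW price = 460159.89 − 1185.37 − 74.48 − 103.49 = 458796.55

EXW price: CNY 458796.55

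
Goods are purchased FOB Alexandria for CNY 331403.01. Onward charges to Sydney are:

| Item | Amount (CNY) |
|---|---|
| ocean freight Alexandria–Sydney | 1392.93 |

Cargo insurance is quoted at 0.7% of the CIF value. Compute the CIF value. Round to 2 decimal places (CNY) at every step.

Let C be the CIF value. C = FOB price + freight + 0.7% × C
C − 0.7% × C = 331403.01 + 1392.93
0.993 × C = 332795.94
C = 332795.94 / 0.993 = 335141.93
Insurance premium = 0.7% × 335141.93 = 2345.99

CIF value: CNY 335141.93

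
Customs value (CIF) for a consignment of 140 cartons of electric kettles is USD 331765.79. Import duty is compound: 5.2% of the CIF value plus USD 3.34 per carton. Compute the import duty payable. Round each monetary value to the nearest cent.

Ad valorem component: 331765.79 × 5.2% = 17251.82
Specific component: 140 × 3.34 = 467.60
Import duty = 17251.82 + 467.60 = 17719.42

Import duty: USD 17719.42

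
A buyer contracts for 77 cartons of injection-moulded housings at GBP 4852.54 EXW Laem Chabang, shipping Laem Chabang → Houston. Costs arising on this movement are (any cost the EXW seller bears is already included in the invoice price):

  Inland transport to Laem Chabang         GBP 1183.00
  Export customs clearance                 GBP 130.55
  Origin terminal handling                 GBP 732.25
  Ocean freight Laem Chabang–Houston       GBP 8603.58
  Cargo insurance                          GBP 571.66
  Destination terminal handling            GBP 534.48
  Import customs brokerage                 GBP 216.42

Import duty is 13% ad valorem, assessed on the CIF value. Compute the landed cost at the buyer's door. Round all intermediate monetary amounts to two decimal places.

Total landed cost: GBP 18914.05

EXW: the seller makes goods available at their premises; the buyer bears all onward costs.
CIF value = EXW price + inland to port + export clearance + origin terminal + freight + insurance = 4852.54 + 1183.00 + 130.55 + 732.25 + 8603.58 + 571.66 = 16073.58
Import duty = 16073.58 × 13% = 2089.57
Buyer bears: inland to port 1183.00 + export clearance 130.55 + origin terminal 732.25 + freight 8603.58 + insurance 571.66 + destination terminal 534.48 + brokerage 216.42 + duty 2089.57 = 14061.51
Landed cost = invoice 4852.54 + 14061.51 = 18914.05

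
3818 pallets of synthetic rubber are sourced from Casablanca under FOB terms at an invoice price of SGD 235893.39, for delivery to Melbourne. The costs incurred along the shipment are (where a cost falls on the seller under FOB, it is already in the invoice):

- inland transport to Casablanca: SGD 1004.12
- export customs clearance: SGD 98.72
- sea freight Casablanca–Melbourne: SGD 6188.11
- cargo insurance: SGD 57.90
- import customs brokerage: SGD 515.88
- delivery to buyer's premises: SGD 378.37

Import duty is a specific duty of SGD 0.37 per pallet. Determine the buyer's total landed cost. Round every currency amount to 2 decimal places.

Total landed cost: SGD 244446.31

FOB: the seller bears costs until goods are on board at the origin port; the buyer bears freight, insurance and all costs thereafter.
Already in the invoice (seller's account under FOB): inland to port, export clearance — exclude.
CIF value = FOB price + freight + insurance = 235893.39 + 6188.11 + 57.90 = 242139.40
Import duty = 3818 × 0.37 = 1412.66
Buyer bears: freight 6188.11 + insurance 57.90 + brokerage 515.88 + delivery 378.37 + duty 1412.66 = 8552.92
Landed cost = invoice 235893.39 + 8552.92 = 244446.31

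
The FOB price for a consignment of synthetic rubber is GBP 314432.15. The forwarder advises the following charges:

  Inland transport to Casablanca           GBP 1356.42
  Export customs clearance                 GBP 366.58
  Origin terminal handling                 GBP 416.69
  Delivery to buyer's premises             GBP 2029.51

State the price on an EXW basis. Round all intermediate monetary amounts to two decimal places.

EXW price: GBP 312292.46

Not relevant to the conversion: delivery — on the buyer under both terms; not part of either seller's price.
From FOB to EXW, the seller no longer bears: inland to port, export clearance, origin terminal.
EXW price = 314432.15 − 1356.42 − 366.58 − 416.69 = 312292.46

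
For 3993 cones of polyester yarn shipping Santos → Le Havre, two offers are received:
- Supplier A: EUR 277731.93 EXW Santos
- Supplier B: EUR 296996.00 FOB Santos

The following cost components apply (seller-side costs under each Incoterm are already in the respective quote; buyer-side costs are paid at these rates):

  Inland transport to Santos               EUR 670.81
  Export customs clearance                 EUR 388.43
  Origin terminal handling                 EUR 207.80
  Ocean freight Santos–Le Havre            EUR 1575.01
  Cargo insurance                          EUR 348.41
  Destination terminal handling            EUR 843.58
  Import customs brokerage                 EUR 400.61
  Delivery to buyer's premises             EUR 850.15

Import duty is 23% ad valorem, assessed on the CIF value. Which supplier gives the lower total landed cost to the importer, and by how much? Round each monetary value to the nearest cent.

Supplier A (EXW):
CIF value = EXW price + inland to port + export clearance + origin terminal + freight + insurance = 277731.93 + 670.81 + 388.43 + 207.80 + 1575.01 + 348.41 = 280922.39
Import duty = 280922.39 × 23% = 64612.15
Buyer bears (A): 670.81 + 388.43 + 207.80 + 1575.01 + 348.41 + 843.58 + 400.61 + 850.15 = 5284.80
Landed cost (A) = invoice 277731.93 + 5284.80 + duty 64612.15 = 347628.88
Supplier B (FOB):
CIF value = FOB price + freight + insurance = 296996.00 + 1575.01 + 348.41 = 298919.42
Import duty = 298919.42 × 23% = 68751.47
Buyer bears (B): 1575.01 + 348.41 + 843.58 + 400.61 + 850.15 = 4017.76
Landed cost (B) = invoice 296996.00 + 4017.76 + duty 68751.47 = 369765.23
Difference = |347628.88 − 369765.23| = 22136.35

Supplier A is cheaper by EUR 22136.35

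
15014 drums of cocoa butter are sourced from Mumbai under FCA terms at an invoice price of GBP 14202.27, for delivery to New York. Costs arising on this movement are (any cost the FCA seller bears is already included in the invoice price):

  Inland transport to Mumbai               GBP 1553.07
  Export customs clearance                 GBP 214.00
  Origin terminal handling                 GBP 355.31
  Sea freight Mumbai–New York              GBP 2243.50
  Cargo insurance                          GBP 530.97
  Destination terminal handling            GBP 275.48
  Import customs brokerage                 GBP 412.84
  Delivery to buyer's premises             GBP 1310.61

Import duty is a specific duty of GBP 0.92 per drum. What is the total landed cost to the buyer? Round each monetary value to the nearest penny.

Total landed cost: GBP 33143.86

FCA: the seller delivers export-cleared goods to the carrier; the buyer bears costs from that point.
Already in the invoice (seller's account under FCA): inland to port, export clearance — exclude.
CIF value = FCA price + origin terminal + freight + insurance = 14202.27 + 355.31 + 2243.50 + 530.97 = 17332.05
Import duty = 15014 × 0.92 = 13812.88
Buyer bears: origin terminal 355.31 + freight 2243.50 + insurance 530.97 + destination terminal 275.48 + brokerage 412.84 + delivery 1310.61 + duty 13812.88 = 18941.59
Landed cost = invoice 14202.27 + 18941.59 = 33143.86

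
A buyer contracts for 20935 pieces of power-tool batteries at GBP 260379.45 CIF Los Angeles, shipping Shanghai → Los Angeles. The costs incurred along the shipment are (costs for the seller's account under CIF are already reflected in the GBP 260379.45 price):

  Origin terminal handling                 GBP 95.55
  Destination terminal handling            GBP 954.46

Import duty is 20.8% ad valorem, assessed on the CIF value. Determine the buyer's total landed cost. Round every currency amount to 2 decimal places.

CIF: the seller pays costs through ocean freight and marine insurance to the destination port.
Already in the invoice (seller's account under CIF): origin terminal — exclude.
The CIF price already equals the CIF value: 260379.45
Import duty = 260379.45 × 20.8% = 54158.93
Buyer bears: destination terminal 954.46 + duty 54158.93 = 55113.39
Landed cost = invoice 260379.45 + 55113.39 = 315492.84

Total landed cost: GBP 315492.84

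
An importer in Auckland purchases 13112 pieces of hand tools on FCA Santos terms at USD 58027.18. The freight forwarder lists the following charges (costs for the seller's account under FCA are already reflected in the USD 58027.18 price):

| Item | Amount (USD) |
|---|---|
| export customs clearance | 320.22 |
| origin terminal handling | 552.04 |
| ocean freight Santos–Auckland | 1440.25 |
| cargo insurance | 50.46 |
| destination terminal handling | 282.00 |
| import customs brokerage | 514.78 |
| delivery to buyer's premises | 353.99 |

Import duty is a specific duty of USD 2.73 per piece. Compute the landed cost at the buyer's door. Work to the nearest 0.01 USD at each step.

FCA: the seller delivers export-cleared goods to the carrier; the buyer bears costs from that point.
Already in the invoice (seller's account under FCA): export clearance — exclude.
CIF value = FCA price + origin terminal + freight + insurance = 58027.18 + 552.04 + 1440.25 + 50.46 = 60069.93
Import duty = 13112 × 2.73 = 35795.76
Buyer bears: origin terminal 552.04 + freight 1440.25 + insurance 50.46 + destination terminal 282.00 + brokerage 514.78 + delivery 353.99 + duty 35795.76 = 38989.28
Landed cost = invoice 58027.18 + 38989.28 = 97016.46

Total landed cost: USD 97016.46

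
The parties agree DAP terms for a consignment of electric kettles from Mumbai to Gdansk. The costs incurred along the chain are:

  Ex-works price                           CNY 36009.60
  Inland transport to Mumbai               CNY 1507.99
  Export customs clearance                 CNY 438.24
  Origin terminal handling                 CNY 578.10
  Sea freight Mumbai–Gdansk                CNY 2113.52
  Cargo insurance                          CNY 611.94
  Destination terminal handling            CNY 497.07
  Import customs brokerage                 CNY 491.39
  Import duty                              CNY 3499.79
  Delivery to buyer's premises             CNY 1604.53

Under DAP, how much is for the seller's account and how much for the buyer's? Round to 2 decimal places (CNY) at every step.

DAP: the seller bears all costs to the named destination except import duty and clearance.
Seller's account: goods 36009.60 + inland to port 1507.99 + export clearance 438.24 + origin terminal 578.10 + freight 2113.52 + insurance 611.94 + destination terminal 497.07 + delivery 1604.53 = 43360.99
Buyer's account: brokerage 491.39 + duty 3499.79 = 3991.18

Seller: CNY 43360.99; buyer: CNY 3991.18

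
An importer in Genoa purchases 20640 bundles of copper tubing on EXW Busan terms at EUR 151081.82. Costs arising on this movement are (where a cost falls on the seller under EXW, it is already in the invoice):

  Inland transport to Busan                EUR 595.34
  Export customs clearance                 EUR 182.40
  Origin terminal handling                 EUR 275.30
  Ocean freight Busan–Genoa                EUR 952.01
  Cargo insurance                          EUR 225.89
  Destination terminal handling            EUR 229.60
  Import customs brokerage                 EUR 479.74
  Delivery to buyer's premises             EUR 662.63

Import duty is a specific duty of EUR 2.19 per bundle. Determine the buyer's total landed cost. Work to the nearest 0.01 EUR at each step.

Total landed cost: EUR 199886.33

EXW: the seller makes goods available at their premises; the buyer bears all onward costs.
CIF value = EXW price + inland to port + export clearance + origin terminal + freight + insurance = 151081.82 + 595.34 + 182.40 + 275.30 + 952.01 + 225.89 = 153312.76
Import duty = 20640 × 2.19 = 45201.60
Buyer bears: inland to port 595.34 + export clearance 182.40 + origin terminal 275.30 + freight 952.01 + insurance 225.89 + destination terminal 229.60 + brokerage 479.74 + delivery 662.63 + duty 45201.60 = 48804.51
Landed cost = invoice 151081.82 + 48804.51 = 199886.33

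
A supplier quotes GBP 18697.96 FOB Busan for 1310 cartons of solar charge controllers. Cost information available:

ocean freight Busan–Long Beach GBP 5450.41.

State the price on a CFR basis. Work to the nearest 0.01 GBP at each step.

CFR price: GBP 24148.37

From FOB to CFR, the seller additionally bears: freight.
CFR price = 18697.96 + 5450.41 = 24148.37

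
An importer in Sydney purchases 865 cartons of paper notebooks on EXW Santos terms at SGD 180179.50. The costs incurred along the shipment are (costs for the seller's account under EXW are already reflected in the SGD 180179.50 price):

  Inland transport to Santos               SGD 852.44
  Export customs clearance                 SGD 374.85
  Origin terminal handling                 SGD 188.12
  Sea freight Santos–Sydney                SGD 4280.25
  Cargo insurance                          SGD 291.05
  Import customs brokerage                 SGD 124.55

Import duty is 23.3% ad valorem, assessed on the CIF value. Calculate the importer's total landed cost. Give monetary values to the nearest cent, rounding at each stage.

Total landed cost: SGD 229667.49

EXW: the seller makes goods available at their premises; the buyer bears all onward costs.
CIF value = EXW price + inland to port + export clearance + origin terminal + freight + insurance = 180179.50 + 852.44 + 374.85 + 188.12 + 4280.25 + 291.05 = 186166.21
Import duty = 186166.21 × 23.3% = 43376.73
Buyer bears: inland to port 852.44 + export clearance 374.85 + origin terminal 188.12 + freight 4280.25 + insurance 291.05 + brokerage 124.55 + duty 43376.73 = 49487.99
Landed cost = invoice 180179.50 + 49487.99 = 229667.49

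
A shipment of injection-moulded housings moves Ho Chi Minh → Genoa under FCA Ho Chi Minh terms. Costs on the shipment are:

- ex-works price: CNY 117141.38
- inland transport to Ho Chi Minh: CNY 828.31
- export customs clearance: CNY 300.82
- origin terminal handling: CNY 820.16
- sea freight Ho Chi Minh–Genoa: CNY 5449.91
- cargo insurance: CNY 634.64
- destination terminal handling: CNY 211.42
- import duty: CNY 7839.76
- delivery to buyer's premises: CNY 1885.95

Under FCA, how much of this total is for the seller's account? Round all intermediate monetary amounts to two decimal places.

Seller's account: CNY 118270.51

FCA: the seller delivers export-cleared goods to the carrier; the buyer bears costs from that point.
Seller's account: goods 117141.38 + inland to port 828.31 + export clearance 300.82 = 118270.51
Buyer's account: origin terminal 820.16 + freight 5449.91 + insurance 634.64 + destination terminal 211.42 + duty 7839.76 + delivery 1885.95 = 16841.84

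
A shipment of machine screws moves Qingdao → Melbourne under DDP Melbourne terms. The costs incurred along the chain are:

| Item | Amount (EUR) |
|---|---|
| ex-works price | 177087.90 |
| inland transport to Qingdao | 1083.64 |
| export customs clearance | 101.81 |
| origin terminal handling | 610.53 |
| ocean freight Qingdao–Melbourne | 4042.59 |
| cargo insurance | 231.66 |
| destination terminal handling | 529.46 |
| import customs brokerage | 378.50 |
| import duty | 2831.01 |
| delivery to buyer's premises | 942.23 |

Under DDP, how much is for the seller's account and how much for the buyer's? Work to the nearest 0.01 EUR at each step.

Seller: EUR 187839.33; buyer: EUR 0.00

DDP: the seller bears all costs including import duty.
Seller's account: goods 177087.90 + inland to port 1083.64 + export clearance 101.81 + origin terminal 610.53 + freight 4042.59 + insurance 231.66 + destination terminal 529.46 + brokerage 378.50 + duty 2831.01 + delivery 942.23 = 187839.33
Buyer's account: 0.00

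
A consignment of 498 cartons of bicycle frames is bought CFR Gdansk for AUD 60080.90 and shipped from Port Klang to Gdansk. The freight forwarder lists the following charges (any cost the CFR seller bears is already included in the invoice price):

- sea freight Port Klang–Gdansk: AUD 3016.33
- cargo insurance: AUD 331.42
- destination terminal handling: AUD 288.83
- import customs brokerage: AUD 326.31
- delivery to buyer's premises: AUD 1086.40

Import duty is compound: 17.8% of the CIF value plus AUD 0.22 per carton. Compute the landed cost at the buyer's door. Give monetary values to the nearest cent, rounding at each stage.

Total landed cost: AUD 72976.81

CFR: the seller pays costs through ocean freight to the destination port, but not insurance.
Already in the invoice (seller's account under CFR): freight — exclude.
CIF value = CFR price + insurance = 60080.90 + 331.42 = 60412.32
Ad valorem component: 60412.32 × 17.8% = 10753.39
Specific component: 498 × 0.22 = 109.56
Import duty = 10753.39 + 109.56 = 10862.95
Buyer bears: insurance 331.42 + destination terminal 288.83 + brokerage 326.31 + delivery 1086.40 + duty 10862.95 = 12895.91
Landed cost = invoice 60080.90 + 12895.91 = 72976.81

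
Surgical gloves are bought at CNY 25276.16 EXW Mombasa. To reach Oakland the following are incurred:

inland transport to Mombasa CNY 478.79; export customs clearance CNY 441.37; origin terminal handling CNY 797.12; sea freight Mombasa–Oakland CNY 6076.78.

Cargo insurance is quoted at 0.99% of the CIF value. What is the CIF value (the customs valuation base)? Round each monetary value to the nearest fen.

CIF value: CNY 33400.89

Let C be the CIF value. C = EXW price + pre-shipment costs + freight + 0.99% × C
C − 0.99% × C = 25276.16 + 478.79 + 441.37 + 797.12 + 6076.78
0.9901 × C = 33070.22
C = 33070.22 / 0.9901 = 33400.89
Insurance premium = 0.99% × 33400.89 = 330.67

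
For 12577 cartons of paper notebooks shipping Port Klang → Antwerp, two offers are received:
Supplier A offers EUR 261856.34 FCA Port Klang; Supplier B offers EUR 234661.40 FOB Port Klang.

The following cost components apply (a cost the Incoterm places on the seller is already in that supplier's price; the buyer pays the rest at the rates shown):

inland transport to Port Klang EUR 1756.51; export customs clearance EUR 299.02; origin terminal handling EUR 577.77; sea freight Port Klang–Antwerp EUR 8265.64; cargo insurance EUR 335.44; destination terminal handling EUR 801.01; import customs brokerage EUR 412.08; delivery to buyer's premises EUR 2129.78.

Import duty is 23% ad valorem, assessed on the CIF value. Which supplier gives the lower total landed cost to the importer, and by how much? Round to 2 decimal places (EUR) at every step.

Supplier A (FCA):
CIF value = FCA price + origin terminal + freight + insurance = 261856.34 + 577.77 + 8265.64 + 335.44 = 271035.19
Import duty = 271035.19 × 23% = 62338.09
Buyer bears (A): 577.77 + 8265.64 + 335.44 + 801.01 + 412.08 + 2129.78 = 12521.72
Landed cost (A) = invoice 261856.34 + 12521.72 + duty 62338.09 = 336716.15
Supplier B (FOB):
CIF value = FOB price + freight + insurance = 234661.40 + 8265.64 + 335.44 = 243262.48
Import duty = 243262.48 × 23% = 55950.37
Buyer bears (B): 8265.64 + 335.44 + 801.01 + 412.08 + 2129.78 = 11943.95
Landed cost (B) = invoice 234661.40 + 11943.95 + duty 55950.37 = 302555.72
Difference = |336716.15 − 302555.72| = 34160.43

Supplier B is cheaper by EUR 34160.43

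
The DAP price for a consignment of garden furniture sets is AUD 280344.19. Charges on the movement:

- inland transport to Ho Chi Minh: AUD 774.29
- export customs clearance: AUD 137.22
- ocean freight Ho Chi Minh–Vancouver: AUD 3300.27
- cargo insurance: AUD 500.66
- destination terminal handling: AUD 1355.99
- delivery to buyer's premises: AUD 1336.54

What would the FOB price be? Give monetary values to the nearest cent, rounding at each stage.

FOB price: AUD 273850.73

Not relevant to the conversion: export clearance, inland to port — on the seller under both DAP and FOB; already in the DAP price and stays in the FOB price.
From DAP to FOB, the seller no longer bears: freight, insurance, destination terminal, delivery.
FOB price = 280344.19 − 3300.27 − 500.66 − 1355.99 − 1336.54 = 273850.73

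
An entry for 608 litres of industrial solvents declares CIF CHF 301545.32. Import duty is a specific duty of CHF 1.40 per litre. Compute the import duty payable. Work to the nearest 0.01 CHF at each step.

Import duty = 608 × 1.40 = 851.20

Import duty: CHF 851.20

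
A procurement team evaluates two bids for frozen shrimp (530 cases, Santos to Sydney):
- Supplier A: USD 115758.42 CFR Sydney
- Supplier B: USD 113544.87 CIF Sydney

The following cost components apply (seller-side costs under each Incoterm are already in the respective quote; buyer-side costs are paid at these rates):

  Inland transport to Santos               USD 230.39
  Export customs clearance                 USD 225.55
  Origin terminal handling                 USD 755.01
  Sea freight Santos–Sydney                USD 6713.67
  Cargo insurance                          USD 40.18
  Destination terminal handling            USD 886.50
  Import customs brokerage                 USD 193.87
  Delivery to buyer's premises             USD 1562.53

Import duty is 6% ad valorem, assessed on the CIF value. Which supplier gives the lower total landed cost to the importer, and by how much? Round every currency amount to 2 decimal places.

Supplier B is cheaper by USD 2388.96

Supplier A (CFR):
CIF value = CFR price + insurance = 115758.42 + 40.18 = 115798.60
Import duty = 115798.60 × 6% = 6947.92
Buyer bears (A): 40.18 + 886.50 + 193.87 + 1562.53 = 2683.08
Landed cost (A) = invoice 115758.42 + 2683.08 + duty 6947.92 = 125389.42
Supplier B (CIF):
The CIF price already equals the CIF value: 113544.87
Import duty = 113544.87 × 6% = 6812.69
Buyer bears (B): 886.50 + 193.87 + 1562.53 = 2642.90
Landed cost (B) = invoice 113544.87 + 2642.90 + duty 6812.69 = 123000.46
Difference = |125389.42 − 123000.46| = 2388.96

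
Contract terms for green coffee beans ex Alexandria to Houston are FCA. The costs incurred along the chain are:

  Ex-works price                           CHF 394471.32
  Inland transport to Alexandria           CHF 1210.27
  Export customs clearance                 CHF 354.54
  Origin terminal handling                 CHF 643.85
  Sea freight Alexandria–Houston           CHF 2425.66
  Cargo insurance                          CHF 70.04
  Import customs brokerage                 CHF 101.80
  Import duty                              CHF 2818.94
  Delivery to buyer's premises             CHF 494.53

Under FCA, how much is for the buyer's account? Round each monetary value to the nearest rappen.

FCA: the seller delivers export-cleared goods to the carrier; the buyer bears costs from that point.
Seller's account: goods 394471.32 + inland to port 1210.27 + export clearance 354.54 = 396036.13
Buyer's account: origin terminal 643.85 + freight 2425.66 + insurance 70.04 + brokerage 101.80 + duty 2818.94 + delivery 494.53 = 6554.82

Buyer's account: CHF 6554.82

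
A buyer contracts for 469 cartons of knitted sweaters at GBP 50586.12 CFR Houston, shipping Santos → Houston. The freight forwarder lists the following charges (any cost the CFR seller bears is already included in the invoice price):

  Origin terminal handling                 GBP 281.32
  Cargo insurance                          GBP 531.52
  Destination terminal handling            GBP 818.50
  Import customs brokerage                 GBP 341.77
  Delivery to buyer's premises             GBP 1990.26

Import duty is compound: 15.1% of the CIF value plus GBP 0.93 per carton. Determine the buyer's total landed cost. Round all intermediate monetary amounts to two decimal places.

CFR: the seller pays costs through ocean freight to the destination port, but not insurance.
Already in the invoice (seller's account under CFR): origin terminal — exclude.
CIF value = CFR price + insurance = 50586.12 + 531.52 = 51117.64
Ad valorem component: 51117.64 × 15.1% = 7718.76
Specific component: 469 × 0.93 = 436.17
Import duty = 7718.76 + 436.17 = 8154.93
Buyer bears: insurance 531.52 + destination terminal 818.50 + brokerage 341.77 + delivery 1990.26 + duty 8154.93 = 11836.98
Landed cost = invoice 50586.12 + 11836.98 = 62423.10

Total landed cost: GBP 62423.10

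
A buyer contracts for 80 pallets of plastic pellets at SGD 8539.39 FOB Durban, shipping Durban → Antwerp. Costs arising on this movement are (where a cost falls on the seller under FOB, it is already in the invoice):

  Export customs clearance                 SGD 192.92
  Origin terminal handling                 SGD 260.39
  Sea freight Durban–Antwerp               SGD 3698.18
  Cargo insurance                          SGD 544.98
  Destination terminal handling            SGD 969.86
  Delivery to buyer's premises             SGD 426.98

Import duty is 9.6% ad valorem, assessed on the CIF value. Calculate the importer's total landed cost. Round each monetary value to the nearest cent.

FOB: the seller bears costs until goods are on board at the origin port; the buyer bears freight, insurance and all costs thereafter.
Already in the invoice (seller's account under FOB): export clearance, origin terminal — exclude.
CIF value = FOB price + freight + insurance = 8539.39 + 3698.18 + 544.98 = 12782.55
Import duty = 12782.55 × 9.6% = 1227.12
Buyer bears: freight 3698.18 + insurance 544.98 + destination terminal 969.86 + delivery 426.98 + duty 1227.12 = 6867.12
Landed cost = invoice 8539.39 + 6867.12 = 15406.51

Total landed cost: SGD 15406.51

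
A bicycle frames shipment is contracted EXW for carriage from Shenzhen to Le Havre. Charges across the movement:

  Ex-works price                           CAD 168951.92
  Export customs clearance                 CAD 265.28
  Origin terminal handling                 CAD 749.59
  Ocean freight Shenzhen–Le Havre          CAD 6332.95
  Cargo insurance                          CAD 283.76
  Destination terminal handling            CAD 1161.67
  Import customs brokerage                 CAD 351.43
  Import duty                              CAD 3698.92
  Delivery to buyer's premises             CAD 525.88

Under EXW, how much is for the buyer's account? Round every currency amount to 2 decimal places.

EXW: the seller makes goods available at their premises; the buyer bears all onward costs.
Seller's account: goods 168951.92 = 168951.92
Buyer's account: export clearance 265.28 + origin terminal 749.59 + freight 6332.95 + insurance 283.76 + destination terminal 1161.67 + brokerage 351.43 + duty 3698.92 + delivery 525.88 = 13369.48

Buyer's account: CAD 13369.48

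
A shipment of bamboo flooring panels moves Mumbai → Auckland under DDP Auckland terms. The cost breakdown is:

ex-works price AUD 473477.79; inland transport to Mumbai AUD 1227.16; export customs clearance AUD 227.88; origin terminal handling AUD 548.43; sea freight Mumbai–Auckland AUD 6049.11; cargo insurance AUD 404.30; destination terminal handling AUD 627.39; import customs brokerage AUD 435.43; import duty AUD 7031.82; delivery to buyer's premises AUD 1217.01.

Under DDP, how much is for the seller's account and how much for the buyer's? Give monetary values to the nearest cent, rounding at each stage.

DDP: the seller bears all costs including import duty.
Seller's account: goods 473477.79 + inland to port 1227.16 + export clearance 227.88 + origin terminal 548.43 + freight 6049.11 + insurance 404.30 + destination terminal 627.39 + brokerage 435.43 + duty 7031.82 + delivery 1217.01 = 491246.32
Buyer's account: 0.00

Seller: AUD 491246.32; buyer: AUD 0.00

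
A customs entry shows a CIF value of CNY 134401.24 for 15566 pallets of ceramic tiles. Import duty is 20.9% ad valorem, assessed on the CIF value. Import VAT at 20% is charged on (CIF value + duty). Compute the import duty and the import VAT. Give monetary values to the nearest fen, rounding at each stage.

Import duty: CNY 28089.86; import VAT: CNY 32498.22

Import duty = 134401.24 × 20.9% = 28089.86
VAT base = CIF + duty = 134401.24 + 28089.86 = 162491.10
Import VAT = 162491.10 × 20% = 32498.22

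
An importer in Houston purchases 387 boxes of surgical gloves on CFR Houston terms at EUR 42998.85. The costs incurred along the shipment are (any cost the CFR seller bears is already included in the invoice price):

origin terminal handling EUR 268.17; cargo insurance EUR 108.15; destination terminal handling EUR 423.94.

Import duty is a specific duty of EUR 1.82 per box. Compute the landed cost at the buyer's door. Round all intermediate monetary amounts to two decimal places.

Total landed cost: EUR 44235.28

CFR: the seller pays costs through ocean freight to the destination port, but not insurance.
Already in the invoice (seller's account under CFR): origin terminal — exclude.
CIF value = CFR price + insurance = 42998.85 + 108.15 = 43107.00
Import duty = 387 × 1.82 = 704.34
Buyer bears: insurance 108.15 + destination terminal 423.94 + duty 704.34 = 1236.43
Landed cost = invoice 42998.85 + 1236.43 = 44235.28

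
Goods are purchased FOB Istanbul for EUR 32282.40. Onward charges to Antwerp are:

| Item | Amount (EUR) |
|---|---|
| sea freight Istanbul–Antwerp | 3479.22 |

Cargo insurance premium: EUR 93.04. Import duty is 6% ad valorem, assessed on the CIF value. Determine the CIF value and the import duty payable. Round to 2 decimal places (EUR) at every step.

CIF value: EUR 35854.66; import duty: EUR 2151.28

CIF = FOB price + freight + insurance
CIF = 32282.40 + 3479.22 + 93.04 = 35854.66
Import duty = 35854.66 × 6% = 2151.28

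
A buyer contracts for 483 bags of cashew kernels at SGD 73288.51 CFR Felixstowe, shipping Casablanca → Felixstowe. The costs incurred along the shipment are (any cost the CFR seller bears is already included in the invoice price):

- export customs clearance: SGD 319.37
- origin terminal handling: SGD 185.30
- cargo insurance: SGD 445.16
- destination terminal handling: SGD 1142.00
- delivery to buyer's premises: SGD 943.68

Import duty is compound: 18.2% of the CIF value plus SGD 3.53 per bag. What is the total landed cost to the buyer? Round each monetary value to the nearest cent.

Total landed cost: SGD 90943.87

CFR: the seller pays costs through ocean freight to the destination port, but not insurance.
Already in the invoice (seller's account under CFR): export clearance, origin terminal — exclude.
CIF value = CFR price + insurance = 73288.51 + 445.16 = 73733.67
Ad valorem component: 73733.67 × 18.2% = 13419.53
Specific component: 483 × 3.53 = 1704.99
Import duty = 13419.53 + 1704.99 = 15124.52
Buyer bears: insurance 445.16 + destination terminal 1142.00 + delivery 943.68 + duty 15124.52 = 17655.36
Landed cost = invoice 73288.51 + 17655.36 = 90943.87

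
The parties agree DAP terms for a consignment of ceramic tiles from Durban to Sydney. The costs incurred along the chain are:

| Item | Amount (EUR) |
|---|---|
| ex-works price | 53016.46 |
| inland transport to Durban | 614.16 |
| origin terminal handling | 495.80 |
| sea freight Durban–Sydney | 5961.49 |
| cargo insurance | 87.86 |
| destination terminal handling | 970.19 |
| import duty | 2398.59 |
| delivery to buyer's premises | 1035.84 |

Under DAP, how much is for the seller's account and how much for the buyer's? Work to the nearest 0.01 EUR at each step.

DAP: the seller bears all costs to the named destination except import duty and clearance.
Seller's account: goods 53016.46 + inland to port 614.16 + origin terminal 495.80 + freight 5961.49 + insurance 87.86 + destination terminal 970.19 + delivery 1035.84 = 62181.80
Buyer's account: duty 2398.59 = 2398.59

Seller: EUR 62181.80; buyer: EUR 2398.59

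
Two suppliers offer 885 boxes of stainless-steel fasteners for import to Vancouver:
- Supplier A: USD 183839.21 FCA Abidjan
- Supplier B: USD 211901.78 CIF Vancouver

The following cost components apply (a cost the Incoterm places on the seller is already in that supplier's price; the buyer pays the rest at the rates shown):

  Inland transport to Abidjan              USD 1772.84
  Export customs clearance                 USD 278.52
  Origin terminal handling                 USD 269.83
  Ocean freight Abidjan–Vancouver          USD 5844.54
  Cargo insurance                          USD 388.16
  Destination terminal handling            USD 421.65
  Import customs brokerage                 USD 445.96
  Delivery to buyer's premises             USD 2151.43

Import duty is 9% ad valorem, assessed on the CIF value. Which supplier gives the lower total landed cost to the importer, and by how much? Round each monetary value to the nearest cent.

Supplier A (FCA):
CIF value = FCA price + origin terminal + freight + insurance = 183839.21 + 269.83 + 5844.54 + 388.16 = 190341.74
Import duty = 190341.74 × 9% = 17130.76
Buyer bears (A): 269.83 + 5844.54 + 388.16 + 421.65 + 445.96 + 2151.43 = 9521.57
Landed cost (A) = invoice 183839.21 + 9521.57 + duty 17130.76 = 210491.54
Supplier B (CIF):
The CIF price already equals the CIF value: 211901.78
Import duty = 211901.78 × 9% = 19071.16
Buyer bears (B): 421.65 + 445.96 + 2151.43 = 3019.04
Landed cost (B) = invoice 211901.78 + 3019.04 + duty 19071.16 = 233991.98
Difference = |210491.54 − 233991.98| = 23500.44

Supplier A is cheaper by USD 23500.44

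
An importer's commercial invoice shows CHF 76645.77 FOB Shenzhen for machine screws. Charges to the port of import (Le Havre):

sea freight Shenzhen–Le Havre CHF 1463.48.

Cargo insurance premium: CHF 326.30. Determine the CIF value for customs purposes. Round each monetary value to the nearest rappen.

CIF value: CHF 78435.55

CIF = FOB price + freight + insurance
CIF = 76645.77 + 1463.48 + 326.30 = 78435.55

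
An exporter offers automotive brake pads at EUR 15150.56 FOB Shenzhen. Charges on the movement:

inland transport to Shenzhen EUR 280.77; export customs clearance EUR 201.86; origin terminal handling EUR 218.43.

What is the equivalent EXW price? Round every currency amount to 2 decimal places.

From FOB to EXW, the seller no longer bears: inland to port, export clearance, origin terminal.
EXW price = 15150.56 − 280.77 − 201.86 − 218.43 = 14449.50

EXW price: EUR 14449.50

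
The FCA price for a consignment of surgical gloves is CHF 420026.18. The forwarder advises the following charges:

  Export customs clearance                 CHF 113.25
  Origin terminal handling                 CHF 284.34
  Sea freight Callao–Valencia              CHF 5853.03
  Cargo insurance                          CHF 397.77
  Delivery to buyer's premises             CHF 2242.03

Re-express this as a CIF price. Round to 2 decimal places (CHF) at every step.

Not relevant to the conversion: export clearance — on the seller under both FCA and CIF; already in the FCA price and stays in the CIF price. delivery — on the buyer under both terms; not part of either seller's price.
From FCA to CIF, the seller additionally bears: origin terminal, freight, insurance.
CIF price = 420026.18 + 284.34 + 5853.03 + 397.77 = 426561.32

CIF price: CHF 426561.32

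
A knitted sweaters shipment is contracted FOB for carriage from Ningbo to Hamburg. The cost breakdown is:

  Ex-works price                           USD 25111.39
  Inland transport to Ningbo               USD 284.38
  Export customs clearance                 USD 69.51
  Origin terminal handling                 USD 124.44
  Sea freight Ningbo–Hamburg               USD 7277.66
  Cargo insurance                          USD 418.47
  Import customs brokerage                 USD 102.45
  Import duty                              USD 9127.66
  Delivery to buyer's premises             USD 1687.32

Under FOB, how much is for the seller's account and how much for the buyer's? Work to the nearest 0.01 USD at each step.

Seller: USD 25589.72; buyer: USD 18613.56

FOB: the seller bears costs until goods are on board at the origin port; the buyer bears freight, insurance and all costs thereafter.
Seller's account: goods 25111.39 + inland to port 284.38 + export clearance 69.51 + origin terminal 124.44 = 25589.72
Buyer's account: freight 7277.66 + insurance 418.47 + brokerage 102.45 + duty 9127.66 + delivery 1687.32 = 18613.56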